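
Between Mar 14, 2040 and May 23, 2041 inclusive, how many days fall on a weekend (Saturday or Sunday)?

Mar 14, 2040 is a Wednesday.
From Mar 14, 2040 to May 23, 2041 is 436 days inclusive.
436 = 7 × 62 + 2, so there are 62 full weeks plus 2 extra days.
Each full week contributes 2 weekend days (Sat, Sun): 62 × 2 = 124.
The 2 extra days are Wed, Thu — none qualify.
Total: 124 + 0 = 124.

124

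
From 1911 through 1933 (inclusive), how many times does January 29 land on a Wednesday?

3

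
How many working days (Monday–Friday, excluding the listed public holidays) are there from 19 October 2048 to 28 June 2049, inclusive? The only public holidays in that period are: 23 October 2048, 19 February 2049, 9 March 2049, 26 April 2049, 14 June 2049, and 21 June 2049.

175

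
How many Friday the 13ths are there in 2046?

The 13th falls on a Friday when the month's 13th has weekday Fri.
Jan 13 is Sat; Feb 13 is Tue; Mar 13 is Tue; Apr 13 is Fri ✓; May 13 is Sun; Jun 13 is Wed; Jul 13 is Fri ✓; Aug 13 is Mon; Sep 13 is Thu; Oct 13 is Sat; Nov 13 is Tue; Dec 13 is Thu.
Friday the 13ths: Apr, Jul.

2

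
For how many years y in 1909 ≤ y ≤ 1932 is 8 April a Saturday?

Day of week of April 8 in each year:
1909: Thu, 1910: Fri, 1911: Sat ✓, 1912: Mon, 1913: Tue, 1914: Wed, 1915: Thu, 1916: Sat ✓, 1917: Sun, 1918: Mon, 1919: Tue, 1920: Thu, 1921: Fri, 1922: Sat ✓, 1923: Sun, 1924: Tue, 1925: Wed, 1926: Thu, 1927: Fri, 1928: Sun, 1929: Mon, 1930: Tue, 1931: Wed, 1932: Fri
Saturdays: 1911, 1916, 1922.

3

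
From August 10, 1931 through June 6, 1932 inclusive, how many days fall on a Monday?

August 10, 1931 is a Monday.
From August 10, 1931 to June 6, 1932 is 302 days inclusive.
302 = 7 × 43 + 1, so there are 43 full weeks plus 1 extra day.
Each full week contributes one Monday: 43 so far.
The 1 extra day is Monday — 1 of them qualifies.
Total: 43 + 1 = 44.

44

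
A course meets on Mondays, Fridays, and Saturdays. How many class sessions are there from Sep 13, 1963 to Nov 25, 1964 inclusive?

189

Sep 13, 1963 is a Friday.
From Sep 13, 1963 to Nov 25, 1964 is 440 days inclusive.
440 = 7 × 62 + 6, so there are 62 full weeks plus 6 extra days.
Each full week contributes 3 days from the set (Mon, Fri, Sat): 62 × 3 = 186.
The 6 extra days are Friday, Saturday, Sunday, Monday, Tuesday, Wednesday — 3 of them qualify.
Total: 186 + 3 = 189.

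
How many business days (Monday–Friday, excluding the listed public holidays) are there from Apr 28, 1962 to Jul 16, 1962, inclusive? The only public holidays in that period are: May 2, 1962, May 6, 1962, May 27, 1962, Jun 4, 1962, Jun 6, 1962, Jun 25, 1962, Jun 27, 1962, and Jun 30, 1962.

Apr 28, 1962 is a Saturday.
From Apr 28, 1962 to Jul 16, 1962 is 80 days inclusive.
80 = 7 × 11 + 3, so there are 11 full weeks plus 3 extra days.
Each full week contributes 5 weekdays (Mon–Fri): 11 × 5 = 55.
The 3 extra days are Saturday, Sunday, Monday — 1 of them qualifies.
Total: 55 + 1 = 56.
Holidays: May 2, 1962 (Wed); May 6, 1962 (Sun); May 27, 1962 (Sun); Jun 4, 1962 (Mon); Jun 6, 1962 (Wed); Jun 25, 1962 (Mon); Jun 27, 1962 (Wed); Jun 30, 1962 (Sat).
5 of the 8 holidays fall on weekdays; the rest are weekends and were already excluded.
Business days: 56 − 5 = 51.

51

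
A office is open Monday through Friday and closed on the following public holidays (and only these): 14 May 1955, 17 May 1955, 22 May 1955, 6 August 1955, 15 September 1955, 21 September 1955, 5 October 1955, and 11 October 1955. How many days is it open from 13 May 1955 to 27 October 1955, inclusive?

115 business days

13 May 1955 is a Friday.
That's 168 days from start to end, counting both.
168 = 7 × 24, so the span is exactly 24 full weeks.
Each full week contributes 5 weekdays (Mon–Fri): 24 × 5 = 120.
Holidays: 14 May 1955 (Sat); 17 May 1955 (Tue); 22 May 1955 (Sun); 6 August 1955 (Sat); 15 September 1955 (Thu); 21 September 1955 (Wed); 5 October 1955 (Wed); 11 October 1955 (Tue).
5 of the 8 holidays fall on weekdays; the rest are weekends and were already excluded.
Business days: 120 − 5 = 115.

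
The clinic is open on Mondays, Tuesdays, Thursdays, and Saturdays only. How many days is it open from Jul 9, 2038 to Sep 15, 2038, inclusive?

Jul 9, 2038 is a Friday.
From Jul 9, 2038 to Sep 15, 2038 is 69 days inclusive.
69 = 7 × 9 + 6, so there are 9 full weeks plus 6 extra days.
Each full week contributes 4 days from the set (Mon, Tue, Thu, Sat): 9 × 4 = 36.
The 6 extra days are Friday, Saturday, Sunday, Monday, Tuesday, Wednesday — 3 of them qualify.
Total: 36 + 3 = 39.

39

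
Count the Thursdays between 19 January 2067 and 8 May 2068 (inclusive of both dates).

68

19 January 2067 is a Wednesday.
The range spans 476 days (inclusive of both endpoints).
476 = 7 × 68, so the span is exactly 68 full weeks.
Each full week contributes one Thursday: 68 so far.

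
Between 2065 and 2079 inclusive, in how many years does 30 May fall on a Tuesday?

Day of week of May 30 in each year:
2065: Sat, 2066: Sun, 2067: Mon, 2068: Wed, 2069: Thu, 2070: Fri, 2071: Sat, 2072: Mon, 2073: Tue ✓, 2074: Wed, 2075: Thu, 2076: Sat, 2077: Sun, 2078: Mon, 2079: Tue ✓
Tuesdays: 2073, 2079.

2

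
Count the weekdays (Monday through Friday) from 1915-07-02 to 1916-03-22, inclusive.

189 weekdays

1915-07-02 is a Friday.
That's 265 days from start to end, counting both.
265 = 7 × 37 + 6, so there are 37 full weeks plus 6 extra days.
Each full week contributes 5 weekdays (Mon–Fri): 37 × 5 = 185.
The 6 extra days are Friday, Saturday, Sunday, Monday, Tuesday, Wednesday — 4 of them qualify.
Total: 185 + 4 = 189.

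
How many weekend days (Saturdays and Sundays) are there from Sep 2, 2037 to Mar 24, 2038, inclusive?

Sep 2, 2037 is a Wednesday.
From Sep 2, 2037 to Mar 24, 2038 is 204 days inclusive.
204 = 7 × 29 + 1, so there are 29 full weeks plus 1 extra day.
Each full week contributes 2 weekend days (Sat, Sun): 29 × 2 = 58.
The 1 extra day is Wednesday — none qualify.
Total: 58 + 0 = 58.

58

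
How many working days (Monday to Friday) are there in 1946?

Jan 1, 1946 is a Tuesday.
From Jan 1, 1946 to Dec 31, 1946 is 365 days inclusive.
365 = 7 × 52 + 1, so there are 52 full weeks plus 1 extra day.
Each full week contributes 5 weekdays (Mon–Fri): 52 × 5 = 260.
The 1 extra day is Tue — 1 of them qualifies.
Total: 260 + 1 = 261.

261 weekdays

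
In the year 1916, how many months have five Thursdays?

4

A month has five Thursdays exactly when Thursday falls within its first (length − 28) days.
Jan: 31 days, starts Sat → 5 of Sat, Sun, Mon
Feb: 29 days, starts Tue → 5 of Tue
Mar: 31 days, starts Wed → 5 of Wed, Thu, Fri ✓
Apr: 30 days, starts Sat → 5 of Sat, Sun
May: 31 days, starts Mon → 5 of Mon, Tue, Wed
Jun: 30 days, starts Thu → 5 of Thu, Fri ✓
Jul: 31 days, starts Sat → 5 of Sat, Sun, Mon
Aug: 31 days, starts Tue → 5 of Tue, Wed, Thu ✓
Sep: 30 days, starts Fri → 5 of Fri, Sat
Oct: 31 days, starts Sun → 5 of Sun, Mon, Tue
Nov: 30 days, starts Wed → 5 of Wed, Thu ✓
Dec: 31 days, starts Fri → 5 of Fri, Sat, Sun
Months with five Thursdays: Mar, Jun, Aug, Nov.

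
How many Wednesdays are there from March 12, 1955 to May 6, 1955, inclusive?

8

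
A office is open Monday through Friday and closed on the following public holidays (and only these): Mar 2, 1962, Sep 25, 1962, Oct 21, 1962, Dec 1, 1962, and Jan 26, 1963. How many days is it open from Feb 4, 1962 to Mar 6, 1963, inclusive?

Feb 4, 1962 is a Sunday.
From Feb 4, 1962 to Mar 6, 1963 is 396 days inclusive.
396 = 7 × 56 + 4, so there are 56 full weeks plus 4 extra days.
Each full week contributes 5 weekdays (Mon–Fri): 56 × 5 = 280.
The 4 extra days are Sun, Mon, Tue, Wed — 3 of them qualify.
Total: 280 + 3 = 283.
Holidays: Mar 2, 1962 (Fri); Sep 25, 1962 (Tue); Oct 21, 1962 (Sun); Dec 1, 1962 (Sat); Jan 26, 1963 (Sat).
2 of the 5 holidays fall on weekdays; the rest are weekends and were already excluded.
Business days: 283 − 2 = 281.

281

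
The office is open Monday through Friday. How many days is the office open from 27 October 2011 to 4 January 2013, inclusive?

27 October 2011 is a Thursday.
The range spans 436 days (inclusive of both endpoints).
436 = 7 × 62 + 2, so there are 62 full weeks plus 2 extra days.
Each full week contributes 5 weekdays (Mon–Fri): 62 × 5 = 310.
The 2 extra days are Thu, Fri — 2 of them qualify.
Total: 310 + 2 = 312.

312 weekdays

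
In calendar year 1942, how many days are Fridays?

52

1 January 1942 is a Thursday.
The range spans 365 days (inclusive of both endpoints).
365 = 7 × 52 + 1, so there are 52 full weeks plus 1 extra day.
Each full week contributes one Friday: 52 so far.
The 1 extra day is Thursday — none qualify.
Total: 52 + 0 = 52.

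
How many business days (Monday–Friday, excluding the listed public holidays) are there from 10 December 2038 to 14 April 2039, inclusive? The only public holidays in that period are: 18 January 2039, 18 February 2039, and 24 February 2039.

10 December 2038 is a Friday.
That's 126 days from start to end, counting both.
126 = 7 × 18, so the span is exactly 18 full weeks.
Each full week contributes 5 weekdays (Mon–Fri): 18 × 5 = 90.
Holidays: 18 January 2039 (Tue); 18 February 2039 (Fri); 24 February 2039 (Thu).
All 3 holidays fall on weekdays, so subtract 3.
Business days: 90 − 3 = 87.

87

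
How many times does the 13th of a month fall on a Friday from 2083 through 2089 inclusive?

Friday-the-13ths by year:
2083: Aug
2084: Oct
2085: Apr, Jul
2086: Sep, Dec
2087: Jun
2088: Feb, Aug
2089: May

10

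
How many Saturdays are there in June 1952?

4

Jun 1, 1952 is a Sunday.
That's 30 days from start to end, counting both.
30 = 7 × 4 + 2, so there are 4 full weeks plus 2 extra days.
Each full week contributes one Saturday: 4 so far.
The 2 extra days are Sun, Mon — none qualify.
Total: 4 + 0 = 4.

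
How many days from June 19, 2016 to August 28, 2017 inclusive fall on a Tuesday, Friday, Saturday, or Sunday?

June 19, 2016 is a Sunday.
From June 19, 2016 to August 28, 2017 is 436 days inclusive.
436 = 7 × 62 + 2, so there are 62 full weeks plus 2 extra days.
Each full week contributes 4 days from the set (Tue, Fri, Sat, Sun): 62 × 4 = 248.
The 2 extra days are Sunday, Monday — 1 of them qualifies.
Total: 248 + 1 = 249.

249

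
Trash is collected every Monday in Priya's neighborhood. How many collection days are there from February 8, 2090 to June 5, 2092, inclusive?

February 8, 2090 is a Wednesday.
From February 8, 2090 to June 5, 2092 is 849 days inclusive.
849 = 7 × 121 + 2, so there are 121 full weeks plus 2 extra days.
Each full week contributes one Monday: 121 so far.
The 2 extra days are Wed, Thu — none qualify.
Total: 121 + 0 = 121.

121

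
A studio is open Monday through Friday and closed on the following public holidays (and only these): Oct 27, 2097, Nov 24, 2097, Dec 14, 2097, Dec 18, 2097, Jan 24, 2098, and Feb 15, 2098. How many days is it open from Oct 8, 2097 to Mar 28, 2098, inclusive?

122

Oct 8, 2097 is a Tuesday.
The range spans 172 days (inclusive of both endpoints).
172 = 7 × 24 + 4, so there are 24 full weeks plus 4 extra days.
Each full week contributes 5 weekdays (Mon–Fri): 24 × 5 = 120.
The 4 extra days are Tue, Wed, Thu, Fri — 4 of them qualify.
Total: 120 + 4 = 124.
Holidays: Oct 27, 2097 (Sun); Nov 24, 2097 (Sun); Dec 14, 2097 (Sat); Dec 18, 2097 (Wed); Jan 24, 2098 (Fri); Feb 15, 2098 (Sat).
2 of the 6 holidays fall on weekdays; the rest are weekends and were already excluded.
Business days: 124 − 2 = 122.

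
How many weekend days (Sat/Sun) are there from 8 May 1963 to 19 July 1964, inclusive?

8 May 1963 is a Wednesday.
That's 439 days from start to end, counting both.
439 = 7 × 62 + 5, so there are 62 full weeks plus 5 extra days.
Each full week contributes 2 weekend days (Sat, Sun): 62 × 2 = 124.
The 5 extra days are Wed, Thu, Fri, Sat, Sun — 2 of them qualify.
Total: 124 + 2 = 126.

126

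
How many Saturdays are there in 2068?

52

2068-01-01 is a Sunday.
The range spans 366 days (inclusive of both endpoints).
366 = 7 × 52 + 2, so there are 52 full weeks plus 2 extra days.
Each full week contributes one Saturday: 52 so far.
The 2 extra days are Sun, Mon — none qualify.
Total: 52 + 0 = 52.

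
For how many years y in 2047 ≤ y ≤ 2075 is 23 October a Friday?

Day of week of October 23 in each year:
2047: Wed, 2048: Fri ✓, 2049: Sat, 2050: Sun, 2051: Mon, 2052: Wed, 2053: Thu, 2054: Fri ✓, 2055: Sat, 2056: Mon, 2057: Tue, 2058: Wed, 2059: Thu, 2060: Sat, 2061: Sun, 2062: Mon, 2063: Tue, 2064: Thu, 2065: Fri ✓, 2066: Sat, 2067: Sun, 2068: Tue, 2069: Wed, 2070: Thu, 2071: Fri ✓, 2072: Sun, 2073: Mon, 2074: Tue, 2075: Wed
Fridays: 2048, 2054, 2065, 2071.

4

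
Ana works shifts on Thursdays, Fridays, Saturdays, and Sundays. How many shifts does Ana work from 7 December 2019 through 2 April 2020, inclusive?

67

7 December 2019 is a Saturday.
That's 118 days from start to end, counting both.
118 = 7 × 16 + 6, so there are 16 full weeks plus 6 extra days.
Each full week contributes 4 days from the set (Thu, Fri, Sat, Sun): 16 × 4 = 64.
The 6 extra days are Sat, Sun, Mon, Tue, Wed, Thu — 3 of them qualify.
Total: 64 + 3 = 67.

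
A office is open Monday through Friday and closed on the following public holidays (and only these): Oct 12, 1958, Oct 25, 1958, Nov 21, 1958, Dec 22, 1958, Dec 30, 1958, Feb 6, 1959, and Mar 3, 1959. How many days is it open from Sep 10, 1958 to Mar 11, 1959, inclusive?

126

Sep 10, 1958 is a Wednesday.
That's 183 days from start to end, counting both.
183 = 7 × 26 + 1, so there are 26 full weeks plus 1 extra day.
Each full week contributes 5 weekdays (Mon–Fri): 26 × 5 = 130.
The 1 extra day is Wed — 1 of them qualifies.
Total: 130 + 1 = 131.
Holidays: Oct 12, 1958 (Sun); Oct 25, 1958 (Sat); Nov 21, 1958 (Fri); Dec 22, 1958 (Mon); Dec 30, 1958 (Tue); Feb 6, 1959 (Fri); Mar 3, 1959 (Tue).
5 of the 7 holidays fall on weekdays; the rest are weekends and were already excluded.
Business days: 131 − 5 = 126.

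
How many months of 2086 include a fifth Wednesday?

4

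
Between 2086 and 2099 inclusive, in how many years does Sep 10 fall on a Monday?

2

Day of week of September 10 in each year:
2086: Tue, 2087: Wed, 2088: Fri, 2089: Sat, 2090: Sun, 2091: Mon ✓, 2092: Wed, 2093: Thu, 2094: Fri, 2095: Sat, 2096: Mon ✓, 2097: Tue, 2098: Wed, 2099: Thu
Mondays: 2091, 2096.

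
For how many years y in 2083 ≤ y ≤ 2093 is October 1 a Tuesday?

1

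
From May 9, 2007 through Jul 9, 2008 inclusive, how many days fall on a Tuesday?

May 9, 2007 is a Wednesday.
From May 9, 2007 to Jul 9, 2008 is 428 days inclusive.
428 = 7 × 61 + 1, so there are 61 full weeks plus 1 extra day.
Each full week contributes one Tuesday: 61 so far.
The 1 extra day is Wednesday — none qualify.
Total: 61 + 0 = 61.

61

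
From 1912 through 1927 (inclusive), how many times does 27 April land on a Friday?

2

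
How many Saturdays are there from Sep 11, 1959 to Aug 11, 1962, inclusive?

Sep 11, 1959 is a Friday.
That's 1066 days from start to end, counting both.
1066 = 7 × 152 + 2, so there are 152 full weeks plus 2 extra days.
Each full week contributes one Saturday: 152 so far.
The 2 extra days are Fri, Sat — 1 of them qualifies.
Total: 152 + 1 = 153.

153 Saturdays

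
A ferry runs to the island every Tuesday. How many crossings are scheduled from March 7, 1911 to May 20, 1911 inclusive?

11 Tuesdays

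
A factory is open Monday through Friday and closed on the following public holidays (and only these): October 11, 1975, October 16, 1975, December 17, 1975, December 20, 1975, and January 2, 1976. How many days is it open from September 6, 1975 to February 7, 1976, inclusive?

September 6, 1975 is a Saturday.
From September 6, 1975 to February 7, 1976 is 155 days inclusive.
155 = 7 × 22 + 1, so there are 22 full weeks plus 1 extra day.
Each full week contributes 5 weekdays (Mon–Fri): 22 × 5 = 110.
The 1 extra day is Sat — none qualify.
Total: 110 + 0 = 110.
Holidays: October 11, 1975 (Sat); October 16, 1975 (Thu); December 17, 1975 (Wed); December 20, 1975 (Sat); January 2, 1976 (Fri).
3 of the 5 holidays fall on weekdays; the rest are weekends and were already excluded.
Business days: 110 − 3 = 107.

107 working days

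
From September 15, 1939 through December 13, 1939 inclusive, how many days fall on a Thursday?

September 15, 1939 is a Friday.
That's 90 days from start to end, counting both.
90 = 7 × 12 + 6, so there are 12 full weeks plus 6 extra days.
Each full week contributes one Thursday: 12 so far.
The 6 extra days are Friday, Saturday, Sunday, Monday, Tuesday, Wednesday — none qualify.
Total: 12 + 0 = 12.

12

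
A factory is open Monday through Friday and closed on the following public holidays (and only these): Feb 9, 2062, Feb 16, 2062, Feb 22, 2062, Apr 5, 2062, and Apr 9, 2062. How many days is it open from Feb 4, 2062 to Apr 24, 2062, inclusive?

Feb 4, 2062 is a Saturday.
The range spans 80 days (inclusive of both endpoints).
80 = 7 × 11 + 3, so there are 11 full weeks plus 3 extra days.
Each full week contributes 5 weekdays (Mon–Fri): 11 × 5 = 55.
The 3 extra days are Saturday, Sunday, Monday — 1 of them qualifies.
Total: 55 + 1 = 56.
Holidays: Feb 9, 2062 (Thu); Feb 16, 2062 (Thu); Feb 22, 2062 (Wed); Apr 5, 2062 (Wed); Apr 9, 2062 (Sun).
4 of the 5 holidays fall on weekdays; the rest are weekends and were already excluded.
Business days: 56 − 4 = 52.

52 business days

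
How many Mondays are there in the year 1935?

Jan 1, 1935 is a Tuesday.
That's 365 days from start to end, counting both.
365 = 7 × 52 + 1, so there are 52 full weeks plus 1 extra day.
Each full week contributes one Monday: 52 so far.
The 1 extra day is Tuesday — none qualify.
Total: 52 + 0 = 52.

52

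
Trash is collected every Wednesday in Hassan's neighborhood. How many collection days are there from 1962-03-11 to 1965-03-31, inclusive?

160

1962-03-11 is a Sunday.
The range spans 1117 days (inclusive of both endpoints).
1117 = 7 × 159 + 4, so there are 159 full weeks plus 4 extra days.
Each full week contributes one Wednesday: 159 so far.
The 4 extra days are Sunday, Monday, Tuesday, Wednesday — 1 of them qualifies.
Total: 159 + 1 = 160.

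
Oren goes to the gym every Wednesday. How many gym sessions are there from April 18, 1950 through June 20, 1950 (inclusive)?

9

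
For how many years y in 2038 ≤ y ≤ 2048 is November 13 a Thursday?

1

Day of week of November 13 in each year:
2038: Sat, 2039: Sun, 2040: Tue, 2041: Wed, 2042: Thu ✓, 2043: Fri, 2044: Sun, 2045: Mon, 2046: Tue, 2047: Wed, 2048: Fri
Thursdays: 2042.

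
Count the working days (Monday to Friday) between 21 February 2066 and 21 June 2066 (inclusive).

21 February 2066 is a Sunday.
That's 121 days from start to end, counting both.
121 = 7 × 17 + 2, so there are 17 full weeks plus 2 extra days.
Each full week contributes 5 weekdays (Mon–Fri): 17 × 5 = 85.
The 2 extra days are Sun, Mon — 1 of them qualifies.
Total: 85 + 1 = 86.

86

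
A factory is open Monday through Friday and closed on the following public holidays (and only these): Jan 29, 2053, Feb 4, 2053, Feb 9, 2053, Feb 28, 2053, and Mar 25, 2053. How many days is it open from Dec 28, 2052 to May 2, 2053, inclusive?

Dec 28, 2052 is a Saturday.
The range spans 126 days (inclusive of both endpoints).
126 = 7 × 18, so the span is exactly 18 full weeks.
Each full week contributes 5 weekdays (Mon–Fri): 18 × 5 = 90.
Holidays: Jan 29, 2053 (Wed); Feb 4, 2053 (Tue); Feb 9, 2053 (Sun); Feb 28, 2053 (Fri); Mar 25, 2053 (Tue).
4 of the 5 holidays fall on weekdays; the rest are weekends and were already excluded.
Business days: 90 − 4 = 86.

86 business days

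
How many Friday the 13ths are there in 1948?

The 13th falls on a Friday when the month's 13th has weekday Fri.
Jan 13 is Tue; Feb 13 is Fri ✓; Mar 13 is Sat; Apr 13 is Tue; May 13 is Thu; Jun 13 is Sun; Jul 13 is Tue; Aug 13 is Fri ✓; Sep 13 is Mon; Oct 13 is Wed; Nov 13 is Sat; Dec 13 is Mon.
Friday the 13ths: Feb, Aug.

2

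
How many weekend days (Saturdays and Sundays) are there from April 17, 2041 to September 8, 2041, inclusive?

42

April 17, 2041 is a Wednesday.
The range spans 145 days (inclusive of both endpoints).
145 = 7 × 20 + 5, so there are 20 full weeks plus 5 extra days.
Each full week contributes 2 weekend days (Sat, Sun): 20 × 2 = 40.
The 5 extra days are Wed, Thu, Fri, Sat, Sun — 2 of them qualify.
Total: 40 + 2 = 42.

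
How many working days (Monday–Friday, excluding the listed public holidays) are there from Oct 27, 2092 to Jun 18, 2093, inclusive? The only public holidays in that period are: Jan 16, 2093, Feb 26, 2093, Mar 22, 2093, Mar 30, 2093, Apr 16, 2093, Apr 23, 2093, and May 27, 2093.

163

Oct 27, 2092 is a Monday.
That's 235 days from start to end, counting both.
235 = 7 × 33 + 4, so there are 33 full weeks plus 4 extra days.
Each full week contributes 5 weekdays (Mon–Fri): 33 × 5 = 165.
The 4 extra days are Monday, Tuesday, Wednesday, Thursday — 4 of them qualify.
Total: 165 + 4 = 169.
Holidays: Jan 16, 2093 (Fri); Feb 26, 2093 (Thu); Mar 22, 2093 (Sun); Mar 30, 2093 (Mon); Apr 16, 2093 (Thu); Apr 23, 2093 (Thu); May 27, 2093 (Wed).
6 of the 7 holidays fall on weekdays; the rest are weekends and were already excluded.
Business days: 169 − 6 = 163.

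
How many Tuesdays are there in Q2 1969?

13

1969-04-01 is a Tuesday.
That's 91 days from start to end, counting both.
91 = 7 × 13, so the span is exactly 13 full weeks.
Each full week contributes one Tuesday: 13 so far.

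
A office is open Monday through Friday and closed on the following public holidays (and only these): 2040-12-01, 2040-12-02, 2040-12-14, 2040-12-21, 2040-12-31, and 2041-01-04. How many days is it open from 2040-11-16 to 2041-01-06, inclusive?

32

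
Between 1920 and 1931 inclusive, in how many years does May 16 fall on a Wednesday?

2

Day of week of May 16 in each year:
1920: Sun, 1921: Mon, 1922: Tue, 1923: Wed ✓, 1924: Fri, 1925: Sat, 1926: Sun, 1927: Mon, 1928: Wed ✓, 1929: Thu, 1930: Fri, 1931: Sat
Wednesdays: 1923, 1928.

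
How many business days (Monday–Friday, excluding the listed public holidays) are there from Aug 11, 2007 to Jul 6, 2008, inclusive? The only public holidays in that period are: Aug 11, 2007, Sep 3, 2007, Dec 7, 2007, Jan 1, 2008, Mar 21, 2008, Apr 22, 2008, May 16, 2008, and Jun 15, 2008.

Aug 11, 2007 is a Saturday.
From Aug 11, 2007 to Jul 6, 2008 is 331 days inclusive.
331 = 7 × 47 + 2, so there are 47 full weeks plus 2 extra days.
Each full week contributes 5 weekdays (Mon–Fri): 47 × 5 = 235.
The 2 extra days are Sat, Sun — none qualify.
Total: 235 + 0 = 235.
Holidays: Aug 11, 2007 (Sat); Sep 3, 2007 (Mon); Dec 7, 2007 (Fri); Jan 1, 2008 (Tue); Mar 21, 2008 (Fri); Apr 22, 2008 (Tue); May 16, 2008 (Fri); Jun 15, 2008 (Sun).
6 of the 8 holidays fall on weekdays; the rest are weekends and were already excluded.
Business days: 235 − 6 = 229.

229 business days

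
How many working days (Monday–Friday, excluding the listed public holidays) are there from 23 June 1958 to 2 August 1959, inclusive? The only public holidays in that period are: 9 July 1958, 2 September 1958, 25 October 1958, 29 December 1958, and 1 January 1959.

23 June 1958 is a Monday.
The range spans 406 days (inclusive of both endpoints).
406 = 7 × 58, so the span is exactly 58 full weeks.
Each full week contributes 5 weekdays (Mon–Fri): 58 × 5 = 290.
Holidays: 9 July 1958 (Wed); 2 September 1958 (Tue); 25 October 1958 (Sat); 29 December 1958 (Mon); 1 January 1959 (Thu).
4 of the 5 holidays fall on weekdays; the rest are weekends and were already excluded.
Business days: 290 − 4 = 286.

286 working days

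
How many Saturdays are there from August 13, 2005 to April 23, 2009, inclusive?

August 13, 2005 is a Saturday.
The range spans 1350 days (inclusive of both endpoints).
1350 = 7 × 192 + 6, so there are 192 full weeks plus 6 extra days.
Each full week contributes one Saturday: 192 so far.
The 6 extra days are Saturday, Sunday, Monday, Tuesday, Wednesday, Thursday — 1 of them qualifies.
Total: 192 + 1 = 193.

193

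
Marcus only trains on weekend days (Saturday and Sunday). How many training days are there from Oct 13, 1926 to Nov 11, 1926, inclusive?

Oct 13, 1926 is a Wednesday.
The range spans 30 days (inclusive of both endpoints).
30 = 7 × 4 + 2, so there are 4 full weeks plus 2 extra days.
Each full week contributes 2 weekend days (Sat, Sun): 4 × 2 = 8.
The 2 extra days are Wednesday, Thursday — none qualify.
Total: 8 + 0 = 8.

8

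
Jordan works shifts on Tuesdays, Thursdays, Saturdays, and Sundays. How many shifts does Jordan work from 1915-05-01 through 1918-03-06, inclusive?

595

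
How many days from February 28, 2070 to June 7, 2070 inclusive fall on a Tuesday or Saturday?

29

February 28, 2070 is a Friday.
The range spans 100 days (inclusive of both endpoints).
100 = 7 × 14 + 2, so there are 14 full weeks plus 2 extra days.
Each full week contributes 2 days from the set (Tue, Sat): 14 × 2 = 28.
The 2 extra days are Friday, Saturday — 1 of them qualifies.
Total: 28 + 1 = 29.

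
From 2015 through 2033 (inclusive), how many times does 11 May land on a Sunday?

2

Day of week of May 11 in each year:
2015: Mon, 2016: Wed, 2017: Thu, 2018: Fri, 2019: Sat, 2020: Mon, 2021: Tue, 2022: Wed, 2023: Thu, 2024: Sat, 2025: Sun ✓, 2026: Mon, 2027: Tue, 2028: Thu, 2029: Fri, 2030: Sat, 2031: Sun ✓, 2032: Tue, 2033: Wed
Sundays: 2025, 2031.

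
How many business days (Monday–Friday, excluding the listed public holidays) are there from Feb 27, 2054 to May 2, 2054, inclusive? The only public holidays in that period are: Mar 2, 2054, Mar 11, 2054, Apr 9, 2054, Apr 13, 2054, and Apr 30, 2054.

41 business days

Feb 27, 2054 is a Friday.
That's 65 days from start to end, counting both.
65 = 7 × 9 + 2, so there are 9 full weeks plus 2 extra days.
Each full week contributes 5 weekdays (Mon–Fri): 9 × 5 = 45.
The 2 extra days are Friday, Saturday — 1 of them qualifies.
Total: 45 + 1 = 46.
Holidays: Mar 2, 2054 (Mon); Mar 11, 2054 (Wed); Apr 9, 2054 (Thu); Apr 13, 2054 (Mon); Apr 30, 2054 (Thu).
All 5 holidays fall on weekdays, so subtract 5.
Business days: 46 − 5 = 41.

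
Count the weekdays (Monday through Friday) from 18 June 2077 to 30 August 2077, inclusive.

52

18 June 2077 is a Friday.
The range spans 74 days (inclusive of both endpoints).
74 = 7 × 10 + 4, so there are 10 full weeks plus 4 extra days.
Each full week contributes 5 weekdays (Mon–Fri): 10 × 5 = 50.
The 4 extra days are Fri, Sat, Sun, Mon — 2 of them qualify.
Total: 50 + 2 = 52.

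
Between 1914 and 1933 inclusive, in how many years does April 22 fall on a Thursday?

3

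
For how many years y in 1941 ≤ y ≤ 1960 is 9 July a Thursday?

Day of week of July 9 in each year:
1941: Wed, 1942: Thu ✓, 1943: Fri, 1944: Sun, 1945: Mon, 1946: Tue, 1947: Wed, 1948: Fri, 1949: Sat, 1950: Sun, 1951: Mon, 1952: Wed, 1953: Thu ✓, 1954: Fri, 1955: Sat, 1956: Mon, 1957: Tue, 1958: Wed, 1959: Thu ✓, 1960: Sat
Thursdays: 1942, 1953, 1959.

3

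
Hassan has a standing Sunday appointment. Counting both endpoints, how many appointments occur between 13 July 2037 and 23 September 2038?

13 July 2037 is a Monday.
The range spans 438 days (inclusive of both endpoints).
438 = 7 × 62 + 4, so there are 62 full weeks plus 4 extra days.
Each full week contributes one Sunday: 62 so far.
The 4 extra days are Monday, Tuesday, Wednesday, Thursday — none qualify.
Total: 62 + 0 = 62.

62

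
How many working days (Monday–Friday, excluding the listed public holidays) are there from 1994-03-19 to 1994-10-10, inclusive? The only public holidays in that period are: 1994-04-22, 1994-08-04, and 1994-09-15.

1994-03-19 is a Saturday.
That's 206 days from start to end, counting both.
206 = 7 × 29 + 3, so there are 29 full weeks plus 3 extra days.
Each full week contributes 5 weekdays (Mon–Fri): 29 × 5 = 145.
The 3 extra days are Sat, Sun, Mon — 1 of them qualifies.
Total: 145 + 1 = 146.
Holidays: 1994-04-22 (Fri); 1994-08-04 (Thu); 1994-09-15 (Thu).
All 3 holidays fall on weekdays, so subtract 3.
Business days: 146 − 3 = 143.

143 working days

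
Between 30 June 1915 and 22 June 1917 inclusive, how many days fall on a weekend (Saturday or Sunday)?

30 June 1915 is a Wednesday.
The range spans 724 days (inclusive of both endpoints).
724 = 7 × 103 + 3, so there are 103 full weeks plus 3 extra days.
Each full week contributes 2 weekend days (Sat, Sun): 103 × 2 = 206.
The 3 extra days are Wed, Thu, Fri — none qualify.
Total: 206 + 0 = 206.

206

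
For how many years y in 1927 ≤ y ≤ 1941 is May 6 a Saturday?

2

Day of week of May 6 in each year:
1927: Fri, 1928: Sun, 1929: Mon, 1930: Tue, 1931: Wed, 1932: Fri, 1933: Sat ✓, 1934: Sun, 1935: Mon, 1936: Wed, 1937: Thu, 1938: Fri, 1939: Sat ✓, 1940: Mon, 1941: Tue
Saturdays: 1933, 1939.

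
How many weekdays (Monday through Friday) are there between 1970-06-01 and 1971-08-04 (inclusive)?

308 weekdays

1970-06-01 is a Monday.
From 1970-06-01 to 1971-08-04 is 430 days inclusive.
430 = 7 × 61 + 3, so there are 61 full weeks plus 3 extra days.
Each full week contributes 5 weekdays (Mon–Fri): 61 × 5 = 305.
The 3 extra days are Mon, Tue, Wed — 3 of them qualify.
Total: 305 + 3 = 308.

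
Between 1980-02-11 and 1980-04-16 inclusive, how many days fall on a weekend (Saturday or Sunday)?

18

1980-02-11 is a Monday.
That's 66 days from start to end, counting both.
66 = 7 × 9 + 3, so there are 9 full weeks plus 3 extra days.
Each full week contributes 2 weekend days (Sat, Sun): 9 × 2 = 18.
The 3 extra days are Monday, Tuesday, Wednesday — none qualify.
Total: 18 + 0 = 18.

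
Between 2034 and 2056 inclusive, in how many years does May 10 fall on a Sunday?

4

Day of week of May 10 in each year:
2034: Wed, 2035: Thu, 2036: Sat, 2037: Sun ✓, 2038: Mon, 2039: Tue, 2040: Thu, 2041: Fri, 2042: Sat, 2043: Sun ✓, 2044: Tue, 2045: Wed, 2046: Thu, 2047: Fri, 2048: Sun ✓, 2049: Mon, 2050: Tue, 2051: Wed, 2052: Fri, 2053: Sat, 2054: Sun ✓, 2055: Mon, 2056: Wed
Sundays: 2037, 2043, 2048, 2054.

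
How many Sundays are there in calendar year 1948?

1 January 1948 is a Thursday.
From 1 January 1948 to 31 December 1948 is 366 days inclusive.
366 = 7 × 52 + 2, so there are 52 full weeks plus 2 extra days.
Each full week contributes one Sunday: 52 so far.
The 2 extra days are Thursday, Friday — none qualify.
Total: 52 + 0 = 52.

52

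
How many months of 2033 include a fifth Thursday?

4

A month has five Thursdays exactly when Thursday falls within its first (length − 28) days.
Jan: 31 days, starts Sat → 5 of Sat, Sun, Mon
Feb: 28 days, starts Tue → 5 of (none)
Mar: 31 days, starts Tue → 5 of Tue, Wed, Thu ✓
Apr: 30 days, starts Fri → 5 of Fri, Sat
May: 31 days, starts Sun → 5 of Sun, Mon, Tue
Jun: 30 days, starts Wed → 5 of Wed, Thu ✓
Jul: 31 days, starts Fri → 5 of Fri, Sat, Sun
Aug: 31 days, starts Mon → 5 of Mon, Tue, Wed
Sep: 30 days, starts Thu → 5 of Thu, Fri ✓
Oct: 31 days, starts Sat → 5 of Sat, Sun, Mon
Nov: 30 days, starts Tue → 5 of Tue, Wed
Dec: 31 days, starts Thu → 5 of Thu, Fri, Sat ✓
Months with five Thursdays: Mar, Jun, Sep, Dec.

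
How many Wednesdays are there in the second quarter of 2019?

13

1 April 2019 is a Monday.
From 1 April 2019 to 30 June 2019 is 91 days inclusive.
91 = 7 × 13, so the span is exactly 13 full weeks.
Each full week contributes one Wednesday: 13 so far.
Total: 13.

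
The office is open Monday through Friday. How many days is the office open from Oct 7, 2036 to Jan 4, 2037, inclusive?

Oct 7, 2036 is a Tuesday.
From Oct 7, 2036 to Jan 4, 2037 is 90 days inclusive.
90 = 7 × 12 + 6, so there are 12 full weeks plus 6 extra days.
Each full week contributes 5 weekdays (Mon–Fri): 12 × 5 = 60.
The 6 extra days are Tue, Wed, Thu, Fri, Sat, Sun — 4 of them qualify.
Total: 60 + 4 = 64.

64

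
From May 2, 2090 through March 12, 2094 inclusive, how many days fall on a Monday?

May 2, 2090 is a Tuesday.
That's 1411 days from start to end, counting both.
1411 = 7 × 201 + 4, so there are 201 full weeks plus 4 extra days.
Each full week contributes one Monday: 201 so far.
The 4 extra days are Tuesday, Wednesday, Thursday, Friday — none qualify.
Total: 201 + 0 = 201.

201 Mondays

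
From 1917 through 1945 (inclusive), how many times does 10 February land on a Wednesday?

4

Day of week of February 10 in each year:
1917: Sat, 1918: Sun, 1919: Mon, 1920: Tue, 1921: Thu, 1922: Fri, 1923: Sat, 1924: Sun, 1925: Tue, 1926: Wed ✓, 1927: Thu, 1928: Fri, 1929: Sun, 1930: Mon, 1931: Tue, 1932: Wed ✓, 1933: Fri, 1934: Sat, 1935: Sun, 1936: Mon, 1937: Wed ✓, 1938: Thu, 1939: Fri, 1940: Sat, 1941: Mon, 1942: Tue, 1943: Wed ✓, 1944: Thu, 1945: Sat
Wednesdays: 1926, 1932, 1937, 1943.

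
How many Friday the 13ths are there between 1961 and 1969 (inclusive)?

Friday-the-13ths by year:
1961: Jan, Oct
1962: Apr, Jul
1963: Sep, Dec
1964: Mar, Nov
1965: Aug
1966: May
1967: Jan, Oct
1968: Sep, Dec
1969: Jun

15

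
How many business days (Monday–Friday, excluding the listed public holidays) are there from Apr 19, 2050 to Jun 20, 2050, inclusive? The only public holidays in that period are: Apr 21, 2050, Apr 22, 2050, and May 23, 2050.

42 business days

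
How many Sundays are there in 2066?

1 January 2066 is a Friday.
The range spans 365 days (inclusive of both endpoints).
365 = 7 × 52 + 1, so there are 52 full weeks plus 1 extra day.
Each full week contributes one Sunday: 52 so far.
The 1 extra day is Fri — none qualify.
Total: 52 + 0 = 52.

52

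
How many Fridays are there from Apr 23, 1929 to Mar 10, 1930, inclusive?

Apr 23, 1929 is a Tuesday.
The range spans 322 days (inclusive of both endpoints).
322 = 7 × 46, so the span is exactly 46 full weeks.
Each full week contributes one Friday: 46 so far.
Total: 46.

46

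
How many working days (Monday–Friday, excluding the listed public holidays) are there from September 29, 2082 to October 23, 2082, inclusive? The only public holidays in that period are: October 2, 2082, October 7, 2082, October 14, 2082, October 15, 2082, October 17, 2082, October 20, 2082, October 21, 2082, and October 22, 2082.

12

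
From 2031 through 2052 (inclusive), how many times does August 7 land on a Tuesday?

3

Day of week of August 7 in each year:
2031: Thu, 2032: Sat, 2033: Sun, 2034: Mon, 2035: Tue ✓, 2036: Thu, 2037: Fri, 2038: Sat, 2039: Sun, 2040: Tue ✓, 2041: Wed, 2042: Thu, 2043: Fri, 2044: Sun, 2045: Mon, 2046: Tue ✓, 2047: Wed, 2048: Fri, 2049: Sat, 2050: Sun, 2051: Mon, 2052: Wed
Tuesdays: 2035, 2040, 2046.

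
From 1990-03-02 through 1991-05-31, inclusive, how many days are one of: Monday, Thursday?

1990-03-02 is a Friday.
That's 456 days from start to end, counting both.
456 = 7 × 65 + 1, so there are 65 full weeks plus 1 extra day.
Each full week contributes 2 days from the set (Mon, Thu): 65 × 2 = 130.
The 1 extra day is Friday — none qualify.
Total: 130 + 0 = 130.

130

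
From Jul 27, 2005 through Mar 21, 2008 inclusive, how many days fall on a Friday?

139 Fridays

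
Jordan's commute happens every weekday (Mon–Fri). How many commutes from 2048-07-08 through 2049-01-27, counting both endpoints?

2048-07-08 is a Wednesday.
The range spans 204 days (inclusive of both endpoints).
204 = 7 × 29 + 1, so there are 29 full weeks plus 1 extra day.
Each full week contributes 5 weekdays (Mon–Fri): 29 × 5 = 145.
The 1 extra day is Wednesday — 1 of them qualifies.
Total: 145 + 1 = 146.

146 weekdays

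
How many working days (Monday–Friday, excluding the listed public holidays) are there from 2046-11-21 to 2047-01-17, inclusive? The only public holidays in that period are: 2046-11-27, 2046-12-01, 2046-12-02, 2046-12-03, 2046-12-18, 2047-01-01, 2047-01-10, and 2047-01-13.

37

2046-11-21 is a Wednesday.
From 2046-11-21 to 2047-01-17 is 58 days inclusive.
58 = 7 × 8 + 2, so there are 8 full weeks plus 2 extra days.
Each full week contributes 5 weekdays (Mon–Fri): 8 × 5 = 40.
The 2 extra days are Wednesday, Thursday — 2 of them qualify.
Total: 40 + 2 = 42.
Holidays: 2046-11-27 (Tue); 2046-12-01 (Sat); 2046-12-02 (Sun); 2046-12-03 (Mon); 2046-12-18 (Tue); 2047-01-01 (Tue); 2047-01-10 (Thu); 2047-01-13 (Sun).
5 of the 8 holidays fall on weekdays; the rest are weekends and were already excluded.
Business days: 42 − 5 = 37.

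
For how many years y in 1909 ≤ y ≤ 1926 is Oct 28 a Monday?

2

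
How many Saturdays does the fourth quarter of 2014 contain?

October 1, 2014 is a Wednesday.
That's 92 days from start to end, counting both.
92 = 7 × 13 + 1, so there are 13 full weeks plus 1 extra day.
Each full week contributes one Saturday: 13 so far.
The 1 extra day is Wednesday — none qualify.
Total: 13 + 0 = 13.

13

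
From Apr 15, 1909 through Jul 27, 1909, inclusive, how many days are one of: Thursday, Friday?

Apr 15, 1909 is a Thursday.
The range spans 104 days (inclusive of both endpoints).
104 = 7 × 14 + 6, so there are 14 full weeks plus 6 extra days.
Each full week contributes 2 days from the set (Thu, Fri): 14 × 2 = 28.
The 6 extra days are Thu, Fri, Sat, Sun, Mon, Tue — 2 of them qualify.
Total: 28 + 2 = 30.

30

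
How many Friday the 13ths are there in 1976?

The 13th falls on a Friday when the month's 13th has weekday Fri.
Jan 13 is Tue; Feb 13 is Fri ✓; Mar 13 is Sat; Apr 13 is Tue; May 13 is Thu; Jun 13 is Sun; Jul 13 is Tue; Aug 13 is Fri ✓; Sep 13 is Mon; Oct 13 is Wed; Nov 13 is Sat; Dec 13 is Mon.
Friday the 13ths: Feb, Aug.

2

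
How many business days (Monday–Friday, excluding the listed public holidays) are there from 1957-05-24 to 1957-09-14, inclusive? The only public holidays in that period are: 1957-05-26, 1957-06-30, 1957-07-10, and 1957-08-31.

80 business days

1957-05-24 is a Friday.
From 1957-05-24 to 1957-09-14 is 114 days inclusive.
114 = 7 × 16 + 2, so there are 16 full weeks plus 2 extra days.
Each full week contributes 5 weekdays (Mon–Fri): 16 × 5 = 80.
The 2 extra days are Fri, Sat — 1 of them qualifies.
Total: 80 + 1 = 81.
Holidays: 1957-05-26 (Sun); 1957-06-30 (Sun); 1957-07-10 (Wed); 1957-08-31 (Sat).
1 of the 4 holidays fall on weekdays; the rest are weekends and were already excluded.
Business days: 81 − 1 = 80.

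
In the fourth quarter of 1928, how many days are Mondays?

14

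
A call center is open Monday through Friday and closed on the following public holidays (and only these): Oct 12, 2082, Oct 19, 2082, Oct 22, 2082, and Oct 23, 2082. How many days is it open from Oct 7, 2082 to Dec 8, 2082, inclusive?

Oct 7, 2082 is a Wednesday.
From Oct 7, 2082 to Dec 8, 2082 is 63 days inclusive.
63 = 7 × 9, so the span is exactly 9 full weeks.
Each full week contributes 5 weekdays (Mon–Fri): 9 × 5 = 45.
Total: 45.
Holidays: Oct 12, 2082 (Mon); Oct 19, 2082 (Mon); Oct 22, 2082 (Thu); Oct 23, 2082 (Fri).
All 4 holidays fall on weekdays, so subtract 4.
Business days: 45 − 4 = 41.

41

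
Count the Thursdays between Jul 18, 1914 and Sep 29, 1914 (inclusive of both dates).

10 Thursdays

Jul 18, 1914 is a Saturday.
The range spans 74 days (inclusive of both endpoints).
74 = 7 × 10 + 4, so there are 10 full weeks plus 4 extra days.
Each full week contributes one Thursday: 10 so far.
The 4 extra days are Saturday, Sunday, Monday, Tuesday — none qualify.
Total: 10 + 0 = 10.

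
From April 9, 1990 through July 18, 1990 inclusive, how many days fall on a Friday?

14 Fridays

April 9, 1990 is a Monday.
The range spans 101 days (inclusive of both endpoints).
101 = 7 × 14 + 3, so there are 14 full weeks plus 3 extra days.
Each full week contributes one Friday: 14 so far.
The 3 extra days are Mon, Tue, Wed — none qualify.
Total: 14 + 0 = 14.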